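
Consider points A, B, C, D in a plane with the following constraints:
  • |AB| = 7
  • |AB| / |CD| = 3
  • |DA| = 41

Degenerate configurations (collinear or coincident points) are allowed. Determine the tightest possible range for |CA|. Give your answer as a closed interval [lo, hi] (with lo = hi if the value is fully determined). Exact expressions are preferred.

|AB| ∈ {7}
|AD| ∈ {41}
|CD| ∈ {7/3}
|BD| ∈ [34, 48]
|AC| ∈ [116/3, 130/3]
|BC| ∈ [95/3, 151/3]

|CA| ∈ [116/3, 130/3]  (≈ [38.6667, 43.3333])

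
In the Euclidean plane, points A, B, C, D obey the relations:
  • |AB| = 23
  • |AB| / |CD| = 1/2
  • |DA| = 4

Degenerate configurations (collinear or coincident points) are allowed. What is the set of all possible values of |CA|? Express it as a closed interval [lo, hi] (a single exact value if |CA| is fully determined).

|CA| ∈ [42, 50]  (≈ [42.0000, 50.0000])

|AB| ∈ {23}
|AD| ∈ {4}
|CD| ∈ {46}
|BD| ∈ [19, 27]
|AC| ∈ [42, 50]
|BC| ∈ [19, 73]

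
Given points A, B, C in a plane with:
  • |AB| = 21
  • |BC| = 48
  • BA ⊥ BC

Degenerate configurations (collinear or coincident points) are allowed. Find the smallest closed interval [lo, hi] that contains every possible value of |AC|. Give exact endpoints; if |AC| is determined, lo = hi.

|AB| ∈ {21}
|BC| ∈ {48}
|AC| ∈ {3·√(305)}

|AC| = 3·√(305)  (≈ 52.3927)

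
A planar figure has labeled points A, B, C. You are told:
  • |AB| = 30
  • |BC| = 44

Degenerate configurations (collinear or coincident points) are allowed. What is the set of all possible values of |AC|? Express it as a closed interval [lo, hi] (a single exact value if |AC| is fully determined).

|AC| ∈ [14, 74]  (≈ [14.0000, 74.0000])

|AB| ∈ {30}
|BC| ∈ {44}
|AC| ∈ [14, 74]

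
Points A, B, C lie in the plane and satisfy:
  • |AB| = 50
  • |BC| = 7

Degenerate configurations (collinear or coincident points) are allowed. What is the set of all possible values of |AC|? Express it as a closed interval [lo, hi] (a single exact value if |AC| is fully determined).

|AB| ∈ {50}
|BC| ∈ {7}
|AC| ∈ [43, 57]

|AC| ∈ [43, 57]  (≈ [43.0000, 57.0000])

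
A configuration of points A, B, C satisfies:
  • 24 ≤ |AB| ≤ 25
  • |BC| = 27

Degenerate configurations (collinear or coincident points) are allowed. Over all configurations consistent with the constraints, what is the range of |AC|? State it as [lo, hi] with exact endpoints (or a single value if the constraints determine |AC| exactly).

|AC| ∈ [2, 52]  (≈ [2.0000, 52.0000])

|AB| ∈ [24, 25]
|BC| ∈ {27}
|AC| ∈ [2, 52]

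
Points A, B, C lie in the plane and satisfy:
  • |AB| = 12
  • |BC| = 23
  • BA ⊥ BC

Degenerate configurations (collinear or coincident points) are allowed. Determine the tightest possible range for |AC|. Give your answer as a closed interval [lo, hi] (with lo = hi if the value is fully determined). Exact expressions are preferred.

|AB| ∈ {12}
|BC| ∈ {23}
|AC| ∈ {√(673)}

|AC| = √(673)  (≈ 25.9422)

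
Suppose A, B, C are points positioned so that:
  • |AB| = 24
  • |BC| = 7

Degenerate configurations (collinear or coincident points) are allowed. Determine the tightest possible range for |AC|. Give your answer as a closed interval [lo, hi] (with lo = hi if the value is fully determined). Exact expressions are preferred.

|AC| ∈ [17, 31]  (≈ [17.0000, 31.0000])

|AB| ∈ {24}
|BC| ∈ {7}
|AC| ∈ [17, 31]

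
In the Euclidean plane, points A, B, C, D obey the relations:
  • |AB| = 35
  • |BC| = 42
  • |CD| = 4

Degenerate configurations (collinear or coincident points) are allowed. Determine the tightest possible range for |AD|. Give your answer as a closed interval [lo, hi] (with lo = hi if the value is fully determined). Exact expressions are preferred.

|AB| ∈ {35}
|BC| ∈ {42}
|CD| ∈ {4}
|AC| ∈ [7, 77]
|BD| ∈ [38, 46]
|AD| ∈ [3, 81]

|AD| ∈ [3, 81]  (≈ [3.0000, 81.0000])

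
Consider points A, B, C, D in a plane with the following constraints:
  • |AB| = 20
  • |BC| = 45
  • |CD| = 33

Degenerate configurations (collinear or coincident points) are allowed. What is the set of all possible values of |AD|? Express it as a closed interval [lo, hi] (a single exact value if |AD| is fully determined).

|AD| ∈ [0, 98]  (≈ [0.0000, 98.0000])

|AB| ∈ {20}
|BC| ∈ {45}
|CD| ∈ {33}
|AC| ∈ [25, 65]
|BD| ∈ [12, 78]
|AD| ∈ [0, 98]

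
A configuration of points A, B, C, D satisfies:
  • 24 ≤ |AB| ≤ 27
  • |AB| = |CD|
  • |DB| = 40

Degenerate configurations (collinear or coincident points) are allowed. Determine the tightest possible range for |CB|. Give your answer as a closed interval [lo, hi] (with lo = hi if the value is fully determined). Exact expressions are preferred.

|AB| ∈ [24, 27]
|BD| ∈ {40}
|CD| ∈ [24, 27]
|AD| ∈ [13, 67]
|BC| ∈ [13, 67]
|AC| ∈ [0, 94]

|CB| ∈ [13, 67]  (≈ [13.0000, 67.0000])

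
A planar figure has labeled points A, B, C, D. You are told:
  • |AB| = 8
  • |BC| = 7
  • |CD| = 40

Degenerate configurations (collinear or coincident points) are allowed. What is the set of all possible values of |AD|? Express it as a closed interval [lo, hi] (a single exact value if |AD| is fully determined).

|AD| ∈ [25, 55]  (≈ [25.0000, 55.0000])

|AB| ∈ {8}
|BC| ∈ {7}
|CD| ∈ {40}
|AC| ∈ [1, 15]
|BD| ∈ [33, 47]
|AD| ∈ [25, 55]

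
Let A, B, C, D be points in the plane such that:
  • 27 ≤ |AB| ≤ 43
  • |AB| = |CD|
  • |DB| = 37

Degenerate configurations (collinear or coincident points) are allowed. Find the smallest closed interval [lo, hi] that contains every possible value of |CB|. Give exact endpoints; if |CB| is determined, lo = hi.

|AB| ∈ [27, 43]
|BD| ∈ {37}
|CD| ∈ [27, 43]
|AD| ∈ [0, 80]
|BC| ∈ [0, 80]
|AC| ∈ [0, 123]

|CB| ∈ [0, 80]  (≈ [0.0000, 80.0000])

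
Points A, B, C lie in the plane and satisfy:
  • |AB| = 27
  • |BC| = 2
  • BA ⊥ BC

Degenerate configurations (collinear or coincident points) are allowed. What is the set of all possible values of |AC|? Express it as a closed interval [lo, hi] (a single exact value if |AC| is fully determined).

|AB| ∈ {27}
|BC| ∈ {2}
|AC| ∈ {√(733)}

|AC| = √(733)  (≈ 27.0740)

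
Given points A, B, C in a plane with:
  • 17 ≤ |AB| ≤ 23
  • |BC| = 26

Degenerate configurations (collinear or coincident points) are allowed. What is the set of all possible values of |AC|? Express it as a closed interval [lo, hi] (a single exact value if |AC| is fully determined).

|AB| ∈ [17, 23]
|BC| ∈ {26}
|AC| ∈ [3, 49]

|AC| ∈ [3, 49]  (≈ [3.0000, 49.0000])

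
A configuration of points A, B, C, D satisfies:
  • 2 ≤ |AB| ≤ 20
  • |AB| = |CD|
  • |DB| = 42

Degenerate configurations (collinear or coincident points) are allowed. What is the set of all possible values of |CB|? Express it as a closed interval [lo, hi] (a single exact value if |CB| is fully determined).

|CB| ∈ [22, 62]  (≈ [22.0000, 62.0000])

|AB| ∈ [2, 20]
|BD| ∈ {42}
|CD| ∈ [2, 20]
|AD| ∈ [22, 62]
|BC| ∈ [22, 62]
|AC| ∈ [2, 82]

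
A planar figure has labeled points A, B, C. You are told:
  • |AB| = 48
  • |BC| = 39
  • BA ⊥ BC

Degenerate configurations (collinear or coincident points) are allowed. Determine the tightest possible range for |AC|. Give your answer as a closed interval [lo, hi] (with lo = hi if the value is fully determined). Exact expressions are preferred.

|AB| ∈ {48}
|BC| ∈ {39}
|AC| ∈ {15·√(17)}

|AC| = 15·√(17)  (≈ 61.8466)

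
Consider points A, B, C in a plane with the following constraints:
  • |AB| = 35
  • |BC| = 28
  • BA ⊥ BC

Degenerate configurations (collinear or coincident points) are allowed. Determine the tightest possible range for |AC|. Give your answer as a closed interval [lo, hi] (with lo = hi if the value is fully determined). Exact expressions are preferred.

|AB| ∈ {35}
|BC| ∈ {28}
|AC| ∈ {7·√(41)}

|AC| = 7·√(41)  (≈ 44.8219)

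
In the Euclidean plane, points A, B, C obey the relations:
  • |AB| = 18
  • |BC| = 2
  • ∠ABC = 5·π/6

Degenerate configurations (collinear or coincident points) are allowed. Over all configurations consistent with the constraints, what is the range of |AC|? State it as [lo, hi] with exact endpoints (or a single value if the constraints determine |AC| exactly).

|AB| ∈ {18}
|BC| ∈ {2}
|AC| ∈ {2·√(9·√(3) + 82)}

|AC| = 2·√(9·√(3) + 82)  (≈ 19.7574)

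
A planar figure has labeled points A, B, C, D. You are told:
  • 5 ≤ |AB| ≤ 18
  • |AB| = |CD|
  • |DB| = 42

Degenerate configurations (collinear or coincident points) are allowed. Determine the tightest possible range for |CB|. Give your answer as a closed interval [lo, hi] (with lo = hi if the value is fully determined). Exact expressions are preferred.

|AB| ∈ [5, 18]
|BD| ∈ {42}
|CD| ∈ [5, 18]
|AD| ∈ [24, 60]
|BC| ∈ [24, 60]
|AC| ∈ [6, 78]

|CB| ∈ [24, 60]  (≈ [24.0000, 60.0000])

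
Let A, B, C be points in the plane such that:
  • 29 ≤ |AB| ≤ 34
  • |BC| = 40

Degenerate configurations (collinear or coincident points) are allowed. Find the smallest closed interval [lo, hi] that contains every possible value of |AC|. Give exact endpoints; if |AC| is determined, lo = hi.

|AC| ∈ [6, 74]  (≈ [6.0000, 74.0000])

|AB| ∈ [29, 34]
|BC| ∈ {40}
|AC| ∈ [6, 74]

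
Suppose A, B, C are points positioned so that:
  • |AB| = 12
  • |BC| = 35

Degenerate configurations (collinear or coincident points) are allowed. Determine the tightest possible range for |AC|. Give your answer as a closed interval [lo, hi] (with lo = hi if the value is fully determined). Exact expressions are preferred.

|AB| ∈ {12}
|BC| ∈ {35}
|AC| ∈ [23, 47]

|AC| ∈ [23, 47]  (≈ [23.0000, 47.0000])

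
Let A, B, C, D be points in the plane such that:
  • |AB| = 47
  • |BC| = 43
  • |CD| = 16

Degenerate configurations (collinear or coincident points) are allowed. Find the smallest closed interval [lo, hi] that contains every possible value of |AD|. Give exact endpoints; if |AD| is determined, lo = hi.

|AD| ∈ [0, 106]  (≈ [0.0000, 106.0000])

|AB| ∈ {47}
|BC| ∈ {43}
|CD| ∈ {16}
|AC| ∈ [4, 90]
|BD| ∈ [27, 59]
|AD| ∈ [0, 106]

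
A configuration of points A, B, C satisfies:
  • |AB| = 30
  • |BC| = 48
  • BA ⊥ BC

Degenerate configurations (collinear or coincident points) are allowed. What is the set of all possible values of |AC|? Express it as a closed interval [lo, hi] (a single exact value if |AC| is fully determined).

|AB| ∈ {30}
|BC| ∈ {48}
|AC| ∈ {6·√(89)}

|AC| = 6·√(89)  (≈ 56.6039)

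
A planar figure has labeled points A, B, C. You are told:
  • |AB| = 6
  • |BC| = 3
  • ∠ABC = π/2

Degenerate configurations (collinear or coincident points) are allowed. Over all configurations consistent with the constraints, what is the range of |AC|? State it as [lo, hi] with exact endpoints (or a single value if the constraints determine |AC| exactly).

|AB| ∈ {6}
|BC| ∈ {3}
|AC| ∈ {3·√(5)}

|AC| = 3·√(5)  (≈ 6.7082)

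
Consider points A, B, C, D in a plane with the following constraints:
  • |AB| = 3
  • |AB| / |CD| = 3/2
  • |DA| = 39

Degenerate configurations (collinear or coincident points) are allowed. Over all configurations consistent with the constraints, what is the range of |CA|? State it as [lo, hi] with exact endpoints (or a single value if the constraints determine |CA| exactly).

|CA| ∈ [37, 41]  (≈ [37.0000, 41.0000])

|AB| ∈ {3}
|AD| ∈ {39}
|CD| ∈ {2}
|BD| ∈ [36, 42]
|AC| ∈ [37, 41]
|BC| ∈ [34, 44]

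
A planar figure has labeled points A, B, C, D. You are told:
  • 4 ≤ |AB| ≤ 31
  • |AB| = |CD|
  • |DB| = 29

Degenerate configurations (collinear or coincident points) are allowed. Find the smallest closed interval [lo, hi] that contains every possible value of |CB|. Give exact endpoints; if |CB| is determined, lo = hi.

|CB| ∈ [0, 60]  (≈ [0.0000, 60.0000])

|AB| ∈ [4, 31]
|BD| ∈ {29}
|CD| ∈ [4, 31]
|AD| ∈ [0, 60]
|BC| ∈ [0, 60]
|AC| ∈ [0, 91]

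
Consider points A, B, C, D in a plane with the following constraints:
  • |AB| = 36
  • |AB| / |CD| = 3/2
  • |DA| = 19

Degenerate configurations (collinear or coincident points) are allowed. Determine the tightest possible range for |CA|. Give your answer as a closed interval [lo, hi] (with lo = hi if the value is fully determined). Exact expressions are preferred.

|AB| ∈ {36}
|AD| ∈ {19}
|CD| ∈ {24}
|BD| ∈ [17, 55]
|AC| ∈ [5, 43]
|BC| ∈ [0, 79]

|CA| ∈ [5, 43]  (≈ [5.0000, 43.0000])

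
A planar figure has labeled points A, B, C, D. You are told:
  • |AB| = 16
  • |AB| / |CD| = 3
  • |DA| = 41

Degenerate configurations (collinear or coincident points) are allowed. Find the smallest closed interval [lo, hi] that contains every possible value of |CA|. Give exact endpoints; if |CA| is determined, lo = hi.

|CA| ∈ [107/3, 139/3]  (≈ [35.6667, 46.3333])

|AB| ∈ {16}
|AD| ∈ {41}
|CD| ∈ {16/3}
|BD| ∈ [25, 57]
|AC| ∈ [107/3, 139/3]
|BC| ∈ [59/3, 187/3]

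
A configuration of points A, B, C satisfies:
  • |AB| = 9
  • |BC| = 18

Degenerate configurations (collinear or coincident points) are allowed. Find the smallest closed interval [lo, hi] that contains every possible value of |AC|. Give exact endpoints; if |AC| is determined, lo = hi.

|AB| ∈ {9}
|BC| ∈ {18}
|AC| ∈ [9, 27]

|AC| ∈ [9, 27]  (≈ [9.0000, 27.0000])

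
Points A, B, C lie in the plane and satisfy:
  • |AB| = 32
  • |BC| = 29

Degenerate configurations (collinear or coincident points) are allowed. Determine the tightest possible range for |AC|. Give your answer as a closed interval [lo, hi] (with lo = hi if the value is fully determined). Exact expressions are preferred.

|AC| ∈ [3, 61]  (≈ [3.0000, 61.0000])

|AB| ∈ {32}
|BC| ∈ {29}
|AC| ∈ [3, 61]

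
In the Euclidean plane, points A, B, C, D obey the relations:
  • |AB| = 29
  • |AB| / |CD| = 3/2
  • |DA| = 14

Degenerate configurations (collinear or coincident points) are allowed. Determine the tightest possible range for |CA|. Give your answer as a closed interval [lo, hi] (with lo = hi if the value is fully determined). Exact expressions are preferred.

|AB| ∈ {29}
|AD| ∈ {14}
|CD| ∈ {58/3}
|BD| ∈ [15, 43]
|AC| ∈ [16/3, 100/3]
|BC| ∈ [0, 187/3]

|CA| ∈ [16/3, 100/3]  (≈ [5.3333, 33.3333])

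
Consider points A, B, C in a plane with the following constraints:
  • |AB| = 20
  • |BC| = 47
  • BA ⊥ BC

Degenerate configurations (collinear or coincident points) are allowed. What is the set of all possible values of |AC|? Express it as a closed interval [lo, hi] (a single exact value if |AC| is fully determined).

|AC| = √(2609)  (≈ 51.0784)

|AB| ∈ {20}
|BC| ∈ {47}
|AC| ∈ {√(2609)}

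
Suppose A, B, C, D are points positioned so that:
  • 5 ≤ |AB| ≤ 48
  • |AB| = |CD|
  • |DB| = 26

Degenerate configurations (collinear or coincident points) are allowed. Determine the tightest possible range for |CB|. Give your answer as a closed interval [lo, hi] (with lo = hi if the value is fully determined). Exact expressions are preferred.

|CB| ∈ [0, 74]  (≈ [0.0000, 74.0000])

|AB| ∈ [5, 48]
|BD| ∈ {26}
|CD| ∈ [5, 48]
|AD| ∈ [0, 74]
|BC| ∈ [0, 74]
|AC| ∈ [0, 122]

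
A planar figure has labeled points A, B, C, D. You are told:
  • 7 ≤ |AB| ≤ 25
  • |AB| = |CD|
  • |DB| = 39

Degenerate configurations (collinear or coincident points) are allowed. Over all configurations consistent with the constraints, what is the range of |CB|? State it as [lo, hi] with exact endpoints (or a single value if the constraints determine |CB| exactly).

|AB| ∈ [7, 25]
|BD| ∈ {39}
|CD| ∈ [7, 25]
|AD| ∈ [14, 64]
|BC| ∈ [14, 64]
|AC| ∈ [0, 89]

|CB| ∈ [14, 64]  (≈ [14.0000, 64.0000])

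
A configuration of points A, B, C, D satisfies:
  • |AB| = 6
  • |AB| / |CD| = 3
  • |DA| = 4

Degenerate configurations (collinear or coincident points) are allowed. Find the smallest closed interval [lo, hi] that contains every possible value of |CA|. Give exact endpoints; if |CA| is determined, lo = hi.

|AB| ∈ {6}
|AD| ∈ {4}
|CD| ∈ {2}
|BD| ∈ [2, 10]
|AC| ∈ [2, 6]
|BC| ∈ [0, 12]

|CA| ∈ [2, 6]  (≈ [2.0000, 6.0000])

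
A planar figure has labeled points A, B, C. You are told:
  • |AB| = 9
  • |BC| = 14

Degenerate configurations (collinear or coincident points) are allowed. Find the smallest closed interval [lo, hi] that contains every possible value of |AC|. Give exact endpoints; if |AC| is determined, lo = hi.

|AC| ∈ [5, 23]  (≈ [5.0000, 23.0000])

|AB| ∈ {9}
|BC| ∈ {14}
|AC| ∈ [5, 23]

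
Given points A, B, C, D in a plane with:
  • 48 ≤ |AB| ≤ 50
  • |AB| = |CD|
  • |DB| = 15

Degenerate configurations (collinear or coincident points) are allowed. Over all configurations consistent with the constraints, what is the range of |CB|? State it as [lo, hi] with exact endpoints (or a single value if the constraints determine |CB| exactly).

|AB| ∈ [48, 50]
|BD| ∈ {15}
|CD| ∈ [48, 50]
|AD| ∈ [33, 65]
|BC| ∈ [33, 65]
|AC| ∈ [0, 115]

|CB| ∈ [33, 65]  (≈ [33.0000, 65.0000])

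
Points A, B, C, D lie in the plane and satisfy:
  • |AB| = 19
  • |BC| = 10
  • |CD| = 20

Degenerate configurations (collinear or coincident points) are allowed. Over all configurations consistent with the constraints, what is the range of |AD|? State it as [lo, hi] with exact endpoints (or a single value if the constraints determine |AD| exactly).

|AB| ∈ {19}
|BC| ∈ {10}
|CD| ∈ {20}
|AC| ∈ [9, 29]
|BD| ∈ [10, 30]
|AD| ∈ [0, 49]

|AD| ∈ [0, 49]  (≈ [0.0000, 49.0000])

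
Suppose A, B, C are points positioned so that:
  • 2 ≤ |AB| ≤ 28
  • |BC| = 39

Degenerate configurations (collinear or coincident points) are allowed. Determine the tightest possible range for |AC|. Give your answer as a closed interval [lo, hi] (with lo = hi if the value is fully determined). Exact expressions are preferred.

|AB| ∈ [2, 28]
|BC| ∈ {39}
|AC| ∈ [11, 67]

|AC| ∈ [11, 67]  (≈ [11.0000, 67.0000])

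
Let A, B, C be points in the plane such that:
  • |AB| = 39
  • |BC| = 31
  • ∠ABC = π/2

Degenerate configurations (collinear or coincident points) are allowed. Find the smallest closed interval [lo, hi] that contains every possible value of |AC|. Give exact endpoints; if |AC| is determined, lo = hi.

|AB| ∈ {39}
|BC| ∈ {31}
|AC| ∈ {√(2482)}

|AC| = √(2482)  (≈ 49.8197)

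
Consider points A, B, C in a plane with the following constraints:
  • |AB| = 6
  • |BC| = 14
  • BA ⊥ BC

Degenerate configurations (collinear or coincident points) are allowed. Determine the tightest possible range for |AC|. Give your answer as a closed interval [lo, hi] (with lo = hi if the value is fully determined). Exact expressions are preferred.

|AC| = 2·√(58)  (≈ 15.2315)

|AB| ∈ {6}
|BC| ∈ {14}
|AC| ∈ {2·√(58)}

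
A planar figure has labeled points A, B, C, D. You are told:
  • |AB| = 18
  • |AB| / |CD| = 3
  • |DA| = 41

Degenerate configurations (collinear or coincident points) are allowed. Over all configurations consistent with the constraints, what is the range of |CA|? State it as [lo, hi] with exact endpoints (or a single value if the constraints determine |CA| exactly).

|CA| ∈ [35, 47]  (≈ [35.0000, 47.0000])

|AB| ∈ {18}
|AD| ∈ {41}
|CD| ∈ {6}
|BD| ∈ [23, 59]
|AC| ∈ [35, 47]
|BC| ∈ [17, 65]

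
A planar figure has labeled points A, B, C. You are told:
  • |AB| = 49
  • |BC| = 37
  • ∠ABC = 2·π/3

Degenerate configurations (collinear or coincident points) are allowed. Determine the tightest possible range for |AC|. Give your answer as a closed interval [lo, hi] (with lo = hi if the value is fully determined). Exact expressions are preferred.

|AC| = √(5583)  (≈ 74.7195)

|AB| ∈ {49}
|BC| ∈ {37}
|AC| ∈ {√(5583)}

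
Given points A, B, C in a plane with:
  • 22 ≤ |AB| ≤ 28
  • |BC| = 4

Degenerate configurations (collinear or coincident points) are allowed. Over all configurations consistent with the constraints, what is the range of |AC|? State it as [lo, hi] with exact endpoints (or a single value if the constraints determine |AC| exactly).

|AC| ∈ [18, 32]  (≈ [18.0000, 32.0000])

|AB| ∈ [22, 28]
|BC| ∈ {4}
|AC| ∈ [18, 32]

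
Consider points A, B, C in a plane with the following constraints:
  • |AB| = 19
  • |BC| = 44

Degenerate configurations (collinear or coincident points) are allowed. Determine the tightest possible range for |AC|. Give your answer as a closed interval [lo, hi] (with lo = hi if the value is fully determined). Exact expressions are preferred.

|AB| ∈ {19}
|BC| ∈ {44}
|AC| ∈ [25, 63]

|AC| ∈ [25, 63]  (≈ [25.0000, 63.0000])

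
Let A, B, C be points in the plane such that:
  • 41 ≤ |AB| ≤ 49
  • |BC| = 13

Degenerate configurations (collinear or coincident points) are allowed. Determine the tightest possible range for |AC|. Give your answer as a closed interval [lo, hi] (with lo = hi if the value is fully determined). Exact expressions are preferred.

|AB| ∈ [41, 49]
|BC| ∈ {13}
|AC| ∈ [28, 62]

|AC| ∈ [28, 62]  (≈ [28.0000, 62.0000])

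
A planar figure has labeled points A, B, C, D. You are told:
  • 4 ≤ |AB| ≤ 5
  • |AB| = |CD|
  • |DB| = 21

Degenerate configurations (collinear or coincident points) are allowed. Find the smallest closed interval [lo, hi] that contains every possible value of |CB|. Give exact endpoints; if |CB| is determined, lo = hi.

|CB| ∈ [16, 26]  (≈ [16.0000, 26.0000])

|AB| ∈ [4, 5]
|BD| ∈ {21}
|CD| ∈ [4, 5]
|AD| ∈ [16, 26]
|BC| ∈ [16, 26]
|AC| ∈ [11, 31]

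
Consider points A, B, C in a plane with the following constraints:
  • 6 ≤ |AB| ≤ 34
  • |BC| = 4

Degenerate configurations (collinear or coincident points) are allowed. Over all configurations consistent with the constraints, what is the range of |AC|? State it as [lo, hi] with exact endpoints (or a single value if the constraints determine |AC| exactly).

|AC| ∈ [2, 38]  (≈ [2.0000, 38.0000])

|AB| ∈ [6, 34]
|BC| ∈ {4}
|AC| ∈ [2, 38]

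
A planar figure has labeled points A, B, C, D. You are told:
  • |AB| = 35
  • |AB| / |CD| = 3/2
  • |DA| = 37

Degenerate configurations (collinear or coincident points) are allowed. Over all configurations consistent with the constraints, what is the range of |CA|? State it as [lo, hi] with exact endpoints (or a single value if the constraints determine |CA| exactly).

|CA| ∈ [41/3, 181/3]  (≈ [13.6667, 60.3333])

|AB| ∈ {35}
|AD| ∈ {37}
|CD| ∈ {70/3}
|BD| ∈ [2, 72]
|AC| ∈ [41/3, 181/3]
|BC| ∈ [0, 286/3]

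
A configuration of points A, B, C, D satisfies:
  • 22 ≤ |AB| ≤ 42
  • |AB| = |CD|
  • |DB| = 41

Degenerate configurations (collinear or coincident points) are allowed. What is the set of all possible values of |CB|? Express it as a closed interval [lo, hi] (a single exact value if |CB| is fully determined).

|CB| ∈ [0, 83]  (≈ [0.0000, 83.0000])

|AB| ∈ [22, 42]
|BD| ∈ {41}
|CD| ∈ [22, 42]
|AD| ∈ [0, 83]
|BC| ∈ [0, 83]
|AC| ∈ [0, 125]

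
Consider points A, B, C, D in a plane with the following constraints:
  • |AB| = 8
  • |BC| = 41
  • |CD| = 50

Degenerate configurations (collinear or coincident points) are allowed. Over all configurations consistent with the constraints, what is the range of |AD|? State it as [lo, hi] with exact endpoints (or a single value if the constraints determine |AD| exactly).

|AB| ∈ {8}
|BC| ∈ {41}
|CD| ∈ {50}
|AC| ∈ [33, 49]
|BD| ∈ [9, 91]
|AD| ∈ [1, 99]

|AD| ∈ [1, 99]  (≈ [1.0000, 99.0000])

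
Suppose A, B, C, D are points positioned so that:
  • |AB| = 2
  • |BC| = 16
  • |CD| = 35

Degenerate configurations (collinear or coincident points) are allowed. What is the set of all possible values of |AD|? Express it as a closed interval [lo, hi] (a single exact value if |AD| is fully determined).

|AD| ∈ [17, 53]  (≈ [17.0000, 53.0000])

|AB| ∈ {2}
|BC| ∈ {16}
|CD| ∈ {35}
|AC| ∈ [14, 18]
|BD| ∈ [19, 51]
|AD| ∈ [17, 53]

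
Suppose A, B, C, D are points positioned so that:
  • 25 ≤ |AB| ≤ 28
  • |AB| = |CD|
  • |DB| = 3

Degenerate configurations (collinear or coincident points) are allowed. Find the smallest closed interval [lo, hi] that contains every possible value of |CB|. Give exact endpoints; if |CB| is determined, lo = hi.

|AB| ∈ [25, 28]
|BD| ∈ {3}
|CD| ∈ [25, 28]
|AD| ∈ [22, 31]
|BC| ∈ [22, 31]
|AC| ∈ [0, 59]

|CB| ∈ [22, 31]  (≈ [22.0000, 31.0000])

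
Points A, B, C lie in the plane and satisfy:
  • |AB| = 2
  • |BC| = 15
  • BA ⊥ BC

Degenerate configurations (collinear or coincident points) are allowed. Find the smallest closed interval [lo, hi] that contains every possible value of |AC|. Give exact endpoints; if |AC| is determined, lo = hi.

|AB| ∈ {2}
|BC| ∈ {15}
|AC| ∈ {√(229)}

|AC| = √(229)  (≈ 15.1327)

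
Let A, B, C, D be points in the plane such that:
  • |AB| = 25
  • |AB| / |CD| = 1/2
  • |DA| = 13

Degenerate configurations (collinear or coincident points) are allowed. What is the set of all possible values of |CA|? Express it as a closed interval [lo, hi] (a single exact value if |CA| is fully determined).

|CA| ∈ [37, 63]  (≈ [37.0000, 63.0000])

|AB| ∈ {25}
|AD| ∈ {13}
|CD| ∈ {50}
|BD| ∈ [12, 38]
|AC| ∈ [37, 63]
|BC| ∈ [12, 88]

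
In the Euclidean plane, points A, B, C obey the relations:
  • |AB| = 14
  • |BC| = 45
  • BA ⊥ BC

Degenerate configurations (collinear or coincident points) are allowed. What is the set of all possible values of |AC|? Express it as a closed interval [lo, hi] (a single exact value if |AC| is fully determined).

|AB| ∈ {14}
|BC| ∈ {45}
|AC| ∈ {√(2221)}

|AC| = √(2221)  (≈ 47.1275)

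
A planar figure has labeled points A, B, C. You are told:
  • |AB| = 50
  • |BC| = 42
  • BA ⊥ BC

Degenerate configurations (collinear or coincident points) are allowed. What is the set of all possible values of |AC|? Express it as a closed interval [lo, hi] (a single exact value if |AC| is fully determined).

|AC| = 2·√(1066)  (≈ 65.2993)

|AB| ∈ {50}
|BC| ∈ {42}
|AC| ∈ {2·√(1066)}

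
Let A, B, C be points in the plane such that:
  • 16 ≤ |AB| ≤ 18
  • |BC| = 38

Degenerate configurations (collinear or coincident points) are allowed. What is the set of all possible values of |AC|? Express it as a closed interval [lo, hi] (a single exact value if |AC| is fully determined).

|AC| ∈ [20, 56]  (≈ [20.0000, 56.0000])

|AB| ∈ [16, 18]
|BC| ∈ {38}
|AC| ∈ [20, 56]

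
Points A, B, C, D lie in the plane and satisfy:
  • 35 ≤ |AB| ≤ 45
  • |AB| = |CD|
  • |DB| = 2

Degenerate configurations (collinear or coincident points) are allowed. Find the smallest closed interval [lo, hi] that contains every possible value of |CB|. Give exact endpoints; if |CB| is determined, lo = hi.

|CB| ∈ [33, 47]  (≈ [33.0000, 47.0000])

|AB| ∈ [35, 45]
|BD| ∈ {2}
|CD| ∈ [35, 45]
|AD| ∈ [33, 47]
|BC| ∈ [33, 47]
|AC| ∈ [0, 92]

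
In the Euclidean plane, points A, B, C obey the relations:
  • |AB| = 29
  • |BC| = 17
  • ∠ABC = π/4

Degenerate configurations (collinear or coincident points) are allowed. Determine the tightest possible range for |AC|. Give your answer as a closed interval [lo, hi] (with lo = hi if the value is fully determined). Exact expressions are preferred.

|AB| ∈ {29}
|BC| ∈ {17}
|AC| ∈ {√(1130 - 493·√(2))}

|AC| = √(1130 - 493·√(2))  (≈ 20.8037)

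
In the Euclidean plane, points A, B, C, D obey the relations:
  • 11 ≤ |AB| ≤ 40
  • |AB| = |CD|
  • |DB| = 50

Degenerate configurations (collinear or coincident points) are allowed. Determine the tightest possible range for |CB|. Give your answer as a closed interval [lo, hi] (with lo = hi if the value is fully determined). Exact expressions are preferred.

|AB| ∈ [11, 40]
|BD| ∈ {50}
|CD| ∈ [11, 40]
|AD| ∈ [10, 90]
|BC| ∈ [10, 90]
|AC| ∈ [0, 130]

|CB| ∈ [10, 90]  (≈ [10.0000, 90.0000])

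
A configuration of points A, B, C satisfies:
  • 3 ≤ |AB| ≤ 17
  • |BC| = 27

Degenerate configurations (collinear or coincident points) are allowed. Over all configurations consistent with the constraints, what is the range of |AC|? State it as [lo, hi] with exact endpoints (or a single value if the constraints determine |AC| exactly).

|AB| ∈ [3, 17]
|BC| ∈ {27}
|AC| ∈ [10, 44]

|AC| ∈ [10, 44]  (≈ [10.0000, 44.0000])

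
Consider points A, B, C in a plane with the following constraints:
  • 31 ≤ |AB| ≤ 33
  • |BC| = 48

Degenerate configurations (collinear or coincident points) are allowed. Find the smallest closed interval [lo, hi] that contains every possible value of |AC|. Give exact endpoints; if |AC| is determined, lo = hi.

|AC| ∈ [15, 81]  (≈ [15.0000, 81.0000])

|AB| ∈ [31, 33]
|BC| ∈ {48}
|AC| ∈ [15, 81]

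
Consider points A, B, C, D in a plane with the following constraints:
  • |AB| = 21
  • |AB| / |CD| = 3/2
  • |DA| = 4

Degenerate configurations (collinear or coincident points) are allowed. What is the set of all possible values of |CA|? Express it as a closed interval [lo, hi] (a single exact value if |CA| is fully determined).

|AB| ∈ {21}
|AD| ∈ {4}
|CD| ∈ {14}
|BD| ∈ [17, 25]
|AC| ∈ [10, 18]
|BC| ∈ [3, 39]

|CA| ∈ [10, 18]  (≈ [10.0000, 18.0000])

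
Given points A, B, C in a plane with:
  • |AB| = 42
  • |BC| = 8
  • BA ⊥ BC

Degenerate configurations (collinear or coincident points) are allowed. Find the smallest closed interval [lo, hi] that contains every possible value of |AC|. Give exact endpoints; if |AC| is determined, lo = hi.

|AB| ∈ {42}
|BC| ∈ {8}
|AC| ∈ {2·√(457)}

|AC| = 2·√(457)  (≈ 42.7551)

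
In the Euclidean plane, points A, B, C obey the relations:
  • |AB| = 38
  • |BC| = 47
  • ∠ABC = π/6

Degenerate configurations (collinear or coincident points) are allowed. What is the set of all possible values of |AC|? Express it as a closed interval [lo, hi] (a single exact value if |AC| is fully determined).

|AC| = √(3653 - 1786·√(3))  (≈ 23.6550)

|AB| ∈ {38}
|BC| ∈ {47}
|AC| ∈ {√(3653 - 1786·√(3))}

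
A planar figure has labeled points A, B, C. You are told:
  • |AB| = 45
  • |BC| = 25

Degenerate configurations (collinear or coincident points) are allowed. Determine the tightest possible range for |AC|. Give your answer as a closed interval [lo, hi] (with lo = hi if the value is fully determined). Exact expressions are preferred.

|AC| ∈ [20, 70]  (≈ [20.0000, 70.0000])

|AB| ∈ {45}
|BC| ∈ {25}
|AC| ∈ [20, 70]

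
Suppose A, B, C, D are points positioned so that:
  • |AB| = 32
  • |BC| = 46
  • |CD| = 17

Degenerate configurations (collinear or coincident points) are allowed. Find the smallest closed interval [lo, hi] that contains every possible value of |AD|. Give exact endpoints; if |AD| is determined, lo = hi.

|AD| ∈ [0, 95]  (≈ [0.0000, 95.0000])

|AB| ∈ {32}
|BC| ∈ {46}
|CD| ∈ {17}
|AC| ∈ [14, 78]
|BD| ∈ [29, 63]
|AD| ∈ [0, 95]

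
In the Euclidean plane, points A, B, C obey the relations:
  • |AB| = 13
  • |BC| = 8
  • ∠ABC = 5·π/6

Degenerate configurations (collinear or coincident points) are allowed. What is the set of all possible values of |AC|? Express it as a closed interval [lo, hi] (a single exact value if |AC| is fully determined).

|AC| = √(104·√(3) + 233)  (≈ 20.3257)

|AB| ∈ {13}
|BC| ∈ {8}
|AC| ∈ {√(104·√(3) + 233)}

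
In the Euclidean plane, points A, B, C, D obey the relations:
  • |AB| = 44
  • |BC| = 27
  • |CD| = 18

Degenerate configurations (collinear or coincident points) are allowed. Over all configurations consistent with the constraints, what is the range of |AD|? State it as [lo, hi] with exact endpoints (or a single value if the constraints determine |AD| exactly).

|AD| ∈ [0, 89]  (≈ [0.0000, 89.0000])

|AB| ∈ {44}
|BC| ∈ {27}
|CD| ∈ {18}
|AC| ∈ [17, 71]
|BD| ∈ [9, 45]
|AD| ∈ [0, 89]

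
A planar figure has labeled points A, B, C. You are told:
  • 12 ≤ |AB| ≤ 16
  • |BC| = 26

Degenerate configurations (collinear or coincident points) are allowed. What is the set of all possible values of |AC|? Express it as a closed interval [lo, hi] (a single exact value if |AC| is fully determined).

|AC| ∈ [10, 42]  (≈ [10.0000, 42.0000])

|AB| ∈ [12, 16]
|BC| ∈ {26}
|AC| ∈ [10, 42]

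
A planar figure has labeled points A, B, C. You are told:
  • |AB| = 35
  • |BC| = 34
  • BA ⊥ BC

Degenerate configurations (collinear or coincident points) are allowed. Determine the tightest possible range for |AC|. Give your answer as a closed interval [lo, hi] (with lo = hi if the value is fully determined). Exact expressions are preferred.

|AC| = √(2381)  (≈ 48.7955)

|AB| ∈ {35}
|BC| ∈ {34}
|AC| ∈ {√(2381)}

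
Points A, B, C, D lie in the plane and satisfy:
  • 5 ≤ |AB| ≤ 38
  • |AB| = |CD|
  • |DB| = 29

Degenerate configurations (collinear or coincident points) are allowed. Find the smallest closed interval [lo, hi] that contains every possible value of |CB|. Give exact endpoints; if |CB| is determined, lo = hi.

|AB| ∈ [5, 38]
|BD| ∈ {29}
|CD| ∈ [5, 38]
|AD| ∈ [0, 67]
|BC| ∈ [0, 67]
|AC| ∈ [0, 105]

|CB| ∈ [0, 67]  (≈ [0.0000, 67.0000])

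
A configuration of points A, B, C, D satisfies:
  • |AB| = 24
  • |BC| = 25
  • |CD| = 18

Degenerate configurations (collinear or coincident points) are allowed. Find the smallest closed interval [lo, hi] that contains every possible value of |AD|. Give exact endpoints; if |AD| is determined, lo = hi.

|AB| ∈ {24}
|BC| ∈ {25}
|CD| ∈ {18}
|AC| ∈ [1, 49]
|BD| ∈ [7, 43]
|AD| ∈ [0, 67]

|AD| ∈ [0, 67]  (≈ [0.0000, 67.0000])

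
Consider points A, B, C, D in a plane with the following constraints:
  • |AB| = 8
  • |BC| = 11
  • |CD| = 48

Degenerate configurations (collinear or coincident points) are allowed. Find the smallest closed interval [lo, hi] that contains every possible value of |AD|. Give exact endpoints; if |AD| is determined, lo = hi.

|AB| ∈ {8}
|BC| ∈ {11}
|CD| ∈ {48}
|AC| ∈ [3, 19]
|BD| ∈ [37, 59]
|AD| ∈ [29, 67]

|AD| ∈ [29, 67]  (≈ [29.0000, 67.0000])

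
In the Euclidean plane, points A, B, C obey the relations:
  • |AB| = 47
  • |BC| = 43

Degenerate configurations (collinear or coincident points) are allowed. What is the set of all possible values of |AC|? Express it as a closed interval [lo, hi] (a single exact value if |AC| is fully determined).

|AB| ∈ {47}
|BC| ∈ {43}
|AC| ∈ [4, 90]

|AC| ∈ [4, 90]  (≈ [4.0000, 90.0000])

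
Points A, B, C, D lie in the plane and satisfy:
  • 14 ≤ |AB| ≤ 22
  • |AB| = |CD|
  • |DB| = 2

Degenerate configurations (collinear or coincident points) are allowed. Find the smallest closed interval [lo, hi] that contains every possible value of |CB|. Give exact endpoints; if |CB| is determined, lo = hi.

|AB| ∈ [14, 22]
|BD| ∈ {2}
|CD| ∈ [14, 22]
|AD| ∈ [12, 24]
|BC| ∈ [12, 24]
|AC| ∈ [0, 46]

|CB| ∈ [12, 24]  (≈ [12.0000, 24.0000])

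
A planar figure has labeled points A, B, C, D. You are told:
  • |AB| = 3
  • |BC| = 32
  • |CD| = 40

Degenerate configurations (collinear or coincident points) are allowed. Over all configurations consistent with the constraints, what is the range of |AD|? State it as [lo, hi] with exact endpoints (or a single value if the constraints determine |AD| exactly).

|AB| ∈ {3}
|BC| ∈ {32}
|CD| ∈ {40}
|AC| ∈ [29, 35]
|BD| ∈ [8, 72]
|AD| ∈ [5, 75]

|AD| ∈ [5, 75]  (≈ [5.0000, 75.0000])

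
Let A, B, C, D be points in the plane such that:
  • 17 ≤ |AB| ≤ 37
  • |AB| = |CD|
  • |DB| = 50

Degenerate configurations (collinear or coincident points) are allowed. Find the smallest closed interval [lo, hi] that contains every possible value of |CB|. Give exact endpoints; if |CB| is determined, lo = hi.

|CB| ∈ [13, 87]  (≈ [13.0000, 87.0000])

|AB| ∈ [17, 37]
|BD| ∈ {50}
|CD| ∈ [17, 37]
|AD| ∈ [13, 87]
|BC| ∈ [13, 87]
|AC| ∈ [0, 124]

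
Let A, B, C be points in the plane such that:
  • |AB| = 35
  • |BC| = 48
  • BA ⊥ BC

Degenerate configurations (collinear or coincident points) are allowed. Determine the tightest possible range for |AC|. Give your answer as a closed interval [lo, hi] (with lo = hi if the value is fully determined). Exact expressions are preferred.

|AB| ∈ {35}
|BC| ∈ {48}
|AC| ∈ {√(3529)}

|AC| = √(3529)  (≈ 59.4054)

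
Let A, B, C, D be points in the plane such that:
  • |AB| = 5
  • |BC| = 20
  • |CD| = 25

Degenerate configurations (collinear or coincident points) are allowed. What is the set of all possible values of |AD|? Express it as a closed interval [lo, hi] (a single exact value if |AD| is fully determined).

|AB| ∈ {5}
|BC| ∈ {20}
|CD| ∈ {25}
|AC| ∈ [15, 25]
|BD| ∈ [5, 45]
|AD| ∈ [0, 50]

|AD| ∈ [0, 50]  (≈ [0.0000, 50.0000])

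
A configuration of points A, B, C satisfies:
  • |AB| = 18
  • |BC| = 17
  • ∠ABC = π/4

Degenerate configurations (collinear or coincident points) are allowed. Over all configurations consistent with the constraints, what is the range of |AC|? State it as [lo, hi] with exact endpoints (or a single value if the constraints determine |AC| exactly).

|AC| = √(613 - 306·√(2))  (≈ 13.4257)

|AB| ∈ {18}
|BC| ∈ {17}
|AC| ∈ {√(613 - 306·√(2))}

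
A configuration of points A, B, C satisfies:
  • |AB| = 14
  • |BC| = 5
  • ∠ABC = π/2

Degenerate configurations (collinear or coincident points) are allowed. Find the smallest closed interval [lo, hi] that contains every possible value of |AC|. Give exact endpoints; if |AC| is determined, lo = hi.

|AB| ∈ {14}
|BC| ∈ {5}
|AC| ∈ {√(221)}

|AC| = √(221)  (≈ 14.8661)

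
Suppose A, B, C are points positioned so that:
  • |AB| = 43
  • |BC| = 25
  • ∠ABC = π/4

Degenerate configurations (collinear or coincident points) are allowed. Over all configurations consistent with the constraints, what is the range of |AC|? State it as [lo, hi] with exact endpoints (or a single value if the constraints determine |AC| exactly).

|AC| = √(2474 - 1075·√(2))  (≈ 30.8824)

|AB| ∈ {43}
|BC| ∈ {25}
|AC| ∈ {√(2474 - 1075·√(2))}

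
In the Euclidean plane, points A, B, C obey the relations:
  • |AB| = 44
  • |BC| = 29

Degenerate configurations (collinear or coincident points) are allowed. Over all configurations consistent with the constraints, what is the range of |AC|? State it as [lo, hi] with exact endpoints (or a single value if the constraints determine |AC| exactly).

|AC| ∈ [15, 73]  (≈ [15.0000, 73.0000])

|AB| ∈ {44}
|BC| ∈ {29}
|AC| ∈ [15, 73]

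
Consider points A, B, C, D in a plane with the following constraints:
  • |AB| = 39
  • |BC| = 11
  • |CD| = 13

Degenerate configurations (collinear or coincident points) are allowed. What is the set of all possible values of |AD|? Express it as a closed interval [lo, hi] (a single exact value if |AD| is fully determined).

|AB| ∈ {39}
|BC| ∈ {11}
|CD| ∈ {13}
|AC| ∈ [28, 50]
|BD| ∈ [2, 24]
|AD| ∈ [15, 63]

|AD| ∈ [15, 63]  (≈ [15.0000, 63.0000])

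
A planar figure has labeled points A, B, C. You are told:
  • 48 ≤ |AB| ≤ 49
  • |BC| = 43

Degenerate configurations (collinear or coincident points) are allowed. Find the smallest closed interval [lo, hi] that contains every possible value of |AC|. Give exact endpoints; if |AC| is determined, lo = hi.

|AC| ∈ [5, 92]  (≈ [5.0000, 92.0000])

|AB| ∈ [48, 49]
|BC| ∈ {43}
|AC| ∈ [5, 92]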